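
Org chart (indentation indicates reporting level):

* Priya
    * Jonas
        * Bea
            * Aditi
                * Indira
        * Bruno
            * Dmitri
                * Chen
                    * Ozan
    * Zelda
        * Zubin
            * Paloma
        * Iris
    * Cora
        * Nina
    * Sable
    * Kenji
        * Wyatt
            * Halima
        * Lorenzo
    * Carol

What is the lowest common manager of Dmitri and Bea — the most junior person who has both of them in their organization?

Jonas

Dmitri's chain of managers is Bruno, Jonas, Priya. Bea's chain of managers is Jonas, Priya. The first manager that appears in both chains is Jonas.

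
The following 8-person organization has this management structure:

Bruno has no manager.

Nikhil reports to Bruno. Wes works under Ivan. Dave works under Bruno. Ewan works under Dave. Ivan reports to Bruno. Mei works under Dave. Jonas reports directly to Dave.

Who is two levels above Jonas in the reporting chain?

Bruno

Jonas reports to Dave, and Dave reports to Bruno. So Jonas's skip-level manager is Bruno.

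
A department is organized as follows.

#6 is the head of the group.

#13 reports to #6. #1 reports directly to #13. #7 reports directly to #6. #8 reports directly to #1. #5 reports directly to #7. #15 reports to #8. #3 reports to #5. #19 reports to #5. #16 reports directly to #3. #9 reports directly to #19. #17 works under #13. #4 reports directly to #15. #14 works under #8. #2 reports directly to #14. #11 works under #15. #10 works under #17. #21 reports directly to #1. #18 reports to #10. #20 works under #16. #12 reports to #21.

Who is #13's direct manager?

#13 reports directly to #6.

#6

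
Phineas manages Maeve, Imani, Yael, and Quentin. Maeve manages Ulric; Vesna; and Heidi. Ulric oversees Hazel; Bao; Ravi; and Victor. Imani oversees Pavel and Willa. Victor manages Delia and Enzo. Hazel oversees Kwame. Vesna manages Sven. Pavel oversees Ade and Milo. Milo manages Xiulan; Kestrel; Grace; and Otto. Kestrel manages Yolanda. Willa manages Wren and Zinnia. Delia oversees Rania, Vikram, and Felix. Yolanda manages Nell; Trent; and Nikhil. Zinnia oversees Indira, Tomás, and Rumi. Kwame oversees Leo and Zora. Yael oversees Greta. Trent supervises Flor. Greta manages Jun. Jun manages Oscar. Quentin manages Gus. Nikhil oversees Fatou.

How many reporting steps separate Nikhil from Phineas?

Chain from Nikhil up to Phineas: Nikhil → Yolanda → Kestrel → Milo → Pavel → Imani → Phineas. That is 6 steps up, so Nikhil is 6 levels below Phineas.

6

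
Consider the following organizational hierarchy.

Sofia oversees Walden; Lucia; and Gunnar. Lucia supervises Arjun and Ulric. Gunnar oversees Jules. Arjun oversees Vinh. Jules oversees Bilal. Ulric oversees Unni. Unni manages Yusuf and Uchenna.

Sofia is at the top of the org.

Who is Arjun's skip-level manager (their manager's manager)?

Sofia

Arjun reports to Lucia, and Lucia reports to Sofia. So Arjun's skip-level manager is Sofia.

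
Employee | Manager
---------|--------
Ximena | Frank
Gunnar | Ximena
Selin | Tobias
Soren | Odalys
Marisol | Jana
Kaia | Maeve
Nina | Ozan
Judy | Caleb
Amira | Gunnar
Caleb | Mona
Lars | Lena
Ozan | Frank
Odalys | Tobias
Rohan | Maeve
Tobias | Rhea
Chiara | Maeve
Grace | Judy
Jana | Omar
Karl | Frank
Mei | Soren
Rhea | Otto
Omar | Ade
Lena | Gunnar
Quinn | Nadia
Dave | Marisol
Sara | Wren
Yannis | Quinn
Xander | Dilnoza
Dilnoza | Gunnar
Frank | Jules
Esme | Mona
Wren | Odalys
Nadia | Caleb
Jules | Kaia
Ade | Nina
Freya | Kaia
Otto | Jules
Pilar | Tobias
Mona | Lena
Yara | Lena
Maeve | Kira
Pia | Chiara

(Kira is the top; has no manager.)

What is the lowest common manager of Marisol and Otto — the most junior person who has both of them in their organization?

Jules

Marisol's chain of managers is Jana, Omar, Ade, Nina, Ozan, Frank, Jules, Kaia, Maeve, Kira. Otto's chain of managers is Jules, Kaia, Maeve, Kira. The first manager that appears in both chains is Jules.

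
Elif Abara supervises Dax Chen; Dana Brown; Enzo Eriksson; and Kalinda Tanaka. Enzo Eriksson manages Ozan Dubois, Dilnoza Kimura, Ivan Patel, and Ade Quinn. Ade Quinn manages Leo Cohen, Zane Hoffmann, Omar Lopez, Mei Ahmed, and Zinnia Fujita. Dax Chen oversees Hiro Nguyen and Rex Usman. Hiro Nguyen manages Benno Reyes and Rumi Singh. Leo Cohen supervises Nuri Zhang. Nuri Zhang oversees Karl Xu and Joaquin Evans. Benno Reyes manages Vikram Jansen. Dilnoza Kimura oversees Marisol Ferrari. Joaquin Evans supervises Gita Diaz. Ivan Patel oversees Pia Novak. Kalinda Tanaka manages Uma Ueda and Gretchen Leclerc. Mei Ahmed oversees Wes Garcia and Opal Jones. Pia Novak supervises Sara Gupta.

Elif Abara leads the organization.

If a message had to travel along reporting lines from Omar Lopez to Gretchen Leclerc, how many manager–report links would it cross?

5

Omar Lopez is 3 levels below Elif Abara, and Gretchen Leclerc is 2 levels below Elif Abara (their lowest common manager). The shortest path runs up from Omar Lopez to Elif Abara and back down to Gretchen Leclerc: 3 + 2 = 5 links.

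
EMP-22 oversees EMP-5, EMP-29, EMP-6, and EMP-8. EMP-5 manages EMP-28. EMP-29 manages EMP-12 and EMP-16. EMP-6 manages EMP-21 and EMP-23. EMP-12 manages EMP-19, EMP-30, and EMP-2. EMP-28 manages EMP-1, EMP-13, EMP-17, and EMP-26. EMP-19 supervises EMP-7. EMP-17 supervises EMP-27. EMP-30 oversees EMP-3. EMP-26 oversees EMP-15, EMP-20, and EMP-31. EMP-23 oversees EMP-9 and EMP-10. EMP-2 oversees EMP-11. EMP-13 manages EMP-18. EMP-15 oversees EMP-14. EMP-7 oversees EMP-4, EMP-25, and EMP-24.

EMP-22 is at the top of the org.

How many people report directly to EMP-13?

1

EMP-13 directly manages EMP-18. That is 1 direct report.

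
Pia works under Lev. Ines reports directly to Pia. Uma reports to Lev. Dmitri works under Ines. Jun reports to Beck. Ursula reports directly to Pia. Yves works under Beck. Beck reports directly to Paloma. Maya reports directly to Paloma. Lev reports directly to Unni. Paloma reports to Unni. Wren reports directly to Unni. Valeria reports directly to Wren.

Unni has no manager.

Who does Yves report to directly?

Beck

Yves reports directly to Beck.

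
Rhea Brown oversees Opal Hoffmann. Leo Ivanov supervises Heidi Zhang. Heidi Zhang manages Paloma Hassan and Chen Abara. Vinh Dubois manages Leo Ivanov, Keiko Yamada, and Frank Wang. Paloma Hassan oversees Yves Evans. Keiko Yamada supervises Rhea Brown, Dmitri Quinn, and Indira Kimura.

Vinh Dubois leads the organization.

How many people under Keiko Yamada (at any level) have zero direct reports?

The people in Keiko Yamada's organization with no one reporting to them are Dmitri Quinn, Opal Hoffmann, Indira Kimura. That is 3.

3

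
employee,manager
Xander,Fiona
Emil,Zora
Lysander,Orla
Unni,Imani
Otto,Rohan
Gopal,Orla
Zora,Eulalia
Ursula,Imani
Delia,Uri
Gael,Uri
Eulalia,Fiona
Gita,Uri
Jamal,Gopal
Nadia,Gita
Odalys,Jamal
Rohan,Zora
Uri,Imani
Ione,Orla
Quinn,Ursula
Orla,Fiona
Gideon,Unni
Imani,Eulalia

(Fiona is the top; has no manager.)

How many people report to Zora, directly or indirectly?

3

Zora directly manages Emil, Rohan. Emil has no reports. Under Rohan: Otto (1). So Zora's organization is 2 direct reports plus everyone under them: 1 + 2 = 3.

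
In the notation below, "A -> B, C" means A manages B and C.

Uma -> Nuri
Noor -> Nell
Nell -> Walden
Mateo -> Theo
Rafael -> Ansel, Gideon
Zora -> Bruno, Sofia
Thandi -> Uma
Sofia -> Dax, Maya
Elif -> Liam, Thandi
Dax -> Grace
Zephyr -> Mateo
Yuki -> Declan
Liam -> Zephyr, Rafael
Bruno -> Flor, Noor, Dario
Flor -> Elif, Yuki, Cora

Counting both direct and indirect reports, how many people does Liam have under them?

6

Liam directly manages Zephyr, Rafael. Under Zephyr: Mateo, Theo (2). Under Rafael: Gideon, Ansel (2). So Liam's organization is 2 direct reports plus everyone under them: 3 + 3 = 6.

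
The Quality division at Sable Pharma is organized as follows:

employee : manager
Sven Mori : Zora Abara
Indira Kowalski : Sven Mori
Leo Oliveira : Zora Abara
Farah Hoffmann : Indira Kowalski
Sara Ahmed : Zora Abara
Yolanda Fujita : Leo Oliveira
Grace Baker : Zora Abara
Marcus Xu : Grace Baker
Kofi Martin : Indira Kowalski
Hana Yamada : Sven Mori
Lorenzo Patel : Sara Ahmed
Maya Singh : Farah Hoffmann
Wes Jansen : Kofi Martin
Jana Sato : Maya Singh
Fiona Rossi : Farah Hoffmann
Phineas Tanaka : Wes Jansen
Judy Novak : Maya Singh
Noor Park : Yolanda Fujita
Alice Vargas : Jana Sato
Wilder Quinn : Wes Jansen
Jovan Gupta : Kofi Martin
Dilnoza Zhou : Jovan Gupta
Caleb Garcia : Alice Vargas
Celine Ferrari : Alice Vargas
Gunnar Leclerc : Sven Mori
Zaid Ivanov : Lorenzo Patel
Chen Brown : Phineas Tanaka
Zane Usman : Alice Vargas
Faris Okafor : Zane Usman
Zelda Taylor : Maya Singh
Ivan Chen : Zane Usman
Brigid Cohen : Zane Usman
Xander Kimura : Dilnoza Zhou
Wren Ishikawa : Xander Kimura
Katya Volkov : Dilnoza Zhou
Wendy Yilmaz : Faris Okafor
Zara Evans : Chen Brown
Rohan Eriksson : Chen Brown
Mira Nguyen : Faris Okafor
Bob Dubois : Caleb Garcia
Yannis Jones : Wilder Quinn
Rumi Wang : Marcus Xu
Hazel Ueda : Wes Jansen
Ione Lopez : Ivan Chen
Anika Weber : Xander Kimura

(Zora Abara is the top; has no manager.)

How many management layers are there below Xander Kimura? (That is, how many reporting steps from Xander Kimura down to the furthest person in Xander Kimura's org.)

1

The longest chain under Xander Kimura runs Xander Kimura → Anika Weber, which is 1 level below Xander Kimura.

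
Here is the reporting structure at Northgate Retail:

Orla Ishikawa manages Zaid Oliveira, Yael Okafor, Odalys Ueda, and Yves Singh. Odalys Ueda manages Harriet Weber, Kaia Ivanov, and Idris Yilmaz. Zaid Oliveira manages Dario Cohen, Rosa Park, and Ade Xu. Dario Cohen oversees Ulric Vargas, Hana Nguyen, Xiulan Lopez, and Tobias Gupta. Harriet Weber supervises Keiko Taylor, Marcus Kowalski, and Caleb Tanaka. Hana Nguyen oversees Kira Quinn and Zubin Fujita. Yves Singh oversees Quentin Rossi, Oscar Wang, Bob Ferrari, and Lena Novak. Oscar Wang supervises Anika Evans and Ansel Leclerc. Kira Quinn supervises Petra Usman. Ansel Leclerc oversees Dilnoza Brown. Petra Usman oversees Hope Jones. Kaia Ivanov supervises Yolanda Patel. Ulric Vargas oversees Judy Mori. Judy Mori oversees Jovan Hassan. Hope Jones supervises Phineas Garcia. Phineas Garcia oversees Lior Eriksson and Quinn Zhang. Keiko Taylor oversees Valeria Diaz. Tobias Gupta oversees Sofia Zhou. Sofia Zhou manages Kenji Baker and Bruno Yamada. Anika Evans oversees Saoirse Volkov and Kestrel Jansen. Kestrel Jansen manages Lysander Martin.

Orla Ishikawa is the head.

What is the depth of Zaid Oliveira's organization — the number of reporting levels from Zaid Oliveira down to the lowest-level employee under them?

7

The longest chain under Zaid Oliveira runs Zaid Oliveira → Dario Cohen → Hana Nguyen → Kira Quinn → Petra Usman → Hope Jones → Phineas Garcia → Quinn Zhang, which is 7 levels below Zaid Oliveira.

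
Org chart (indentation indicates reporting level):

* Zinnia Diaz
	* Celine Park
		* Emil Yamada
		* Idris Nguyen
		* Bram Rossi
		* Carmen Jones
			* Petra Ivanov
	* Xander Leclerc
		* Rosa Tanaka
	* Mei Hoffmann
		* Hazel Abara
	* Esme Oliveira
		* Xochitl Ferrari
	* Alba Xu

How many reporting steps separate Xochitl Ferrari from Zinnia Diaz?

2

Chain from Xochitl Ferrari up to Zinnia Diaz: Xochitl Ferrari → Esme Oliveira → Zinnia Diaz. That is 2 steps up, so Xochitl Ferrari is 2 levels below Zinnia Diaz.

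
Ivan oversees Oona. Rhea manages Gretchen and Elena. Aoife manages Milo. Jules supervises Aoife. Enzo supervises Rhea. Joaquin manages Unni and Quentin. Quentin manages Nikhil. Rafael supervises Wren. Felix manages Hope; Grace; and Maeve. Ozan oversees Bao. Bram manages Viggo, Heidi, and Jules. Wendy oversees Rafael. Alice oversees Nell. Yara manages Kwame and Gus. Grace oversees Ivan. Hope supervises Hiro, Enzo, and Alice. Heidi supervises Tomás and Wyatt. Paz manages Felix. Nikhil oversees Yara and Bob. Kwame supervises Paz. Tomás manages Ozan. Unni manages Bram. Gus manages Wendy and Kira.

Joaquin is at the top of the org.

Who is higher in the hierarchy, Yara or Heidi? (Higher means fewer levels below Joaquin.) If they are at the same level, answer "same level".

Both Yara and Heidi are 3 levels below Joaquin.

same level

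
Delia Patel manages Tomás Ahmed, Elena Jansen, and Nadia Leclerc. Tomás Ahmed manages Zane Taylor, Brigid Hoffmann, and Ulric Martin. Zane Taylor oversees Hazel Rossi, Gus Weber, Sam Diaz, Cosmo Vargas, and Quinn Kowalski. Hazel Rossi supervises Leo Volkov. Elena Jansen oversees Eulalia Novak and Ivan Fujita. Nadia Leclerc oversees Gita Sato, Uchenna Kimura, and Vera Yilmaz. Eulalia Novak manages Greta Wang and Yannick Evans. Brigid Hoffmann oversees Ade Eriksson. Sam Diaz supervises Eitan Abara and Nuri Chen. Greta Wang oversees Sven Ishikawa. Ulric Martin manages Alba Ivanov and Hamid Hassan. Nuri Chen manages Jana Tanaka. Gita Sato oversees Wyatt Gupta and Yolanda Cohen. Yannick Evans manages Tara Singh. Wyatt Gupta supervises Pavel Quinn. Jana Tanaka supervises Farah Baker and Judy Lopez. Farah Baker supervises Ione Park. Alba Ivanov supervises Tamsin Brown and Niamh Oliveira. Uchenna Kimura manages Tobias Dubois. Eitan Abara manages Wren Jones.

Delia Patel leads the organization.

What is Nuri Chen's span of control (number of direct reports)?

1

Nuri Chen directly manages Jana Tanaka. That is 1 direct report.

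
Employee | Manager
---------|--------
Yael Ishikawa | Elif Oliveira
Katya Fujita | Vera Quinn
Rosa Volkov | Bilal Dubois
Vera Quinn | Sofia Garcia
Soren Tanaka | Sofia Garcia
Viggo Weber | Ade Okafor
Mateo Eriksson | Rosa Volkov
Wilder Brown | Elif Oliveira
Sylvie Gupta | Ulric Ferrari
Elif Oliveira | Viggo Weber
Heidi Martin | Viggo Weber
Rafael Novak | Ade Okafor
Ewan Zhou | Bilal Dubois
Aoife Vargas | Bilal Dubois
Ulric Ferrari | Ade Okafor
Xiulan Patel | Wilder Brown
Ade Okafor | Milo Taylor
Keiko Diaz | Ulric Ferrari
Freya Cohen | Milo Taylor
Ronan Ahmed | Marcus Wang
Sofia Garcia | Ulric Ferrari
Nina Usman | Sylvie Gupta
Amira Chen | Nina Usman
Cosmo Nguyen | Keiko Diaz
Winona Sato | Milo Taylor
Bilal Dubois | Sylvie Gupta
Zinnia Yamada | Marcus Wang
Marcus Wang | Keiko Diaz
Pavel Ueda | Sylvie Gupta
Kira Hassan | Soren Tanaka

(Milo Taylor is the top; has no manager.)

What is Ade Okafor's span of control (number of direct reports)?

Ade Okafor directly manages Viggo Weber, Ulric Ferrari, Rafael Novak. That is 3 direct reports.

3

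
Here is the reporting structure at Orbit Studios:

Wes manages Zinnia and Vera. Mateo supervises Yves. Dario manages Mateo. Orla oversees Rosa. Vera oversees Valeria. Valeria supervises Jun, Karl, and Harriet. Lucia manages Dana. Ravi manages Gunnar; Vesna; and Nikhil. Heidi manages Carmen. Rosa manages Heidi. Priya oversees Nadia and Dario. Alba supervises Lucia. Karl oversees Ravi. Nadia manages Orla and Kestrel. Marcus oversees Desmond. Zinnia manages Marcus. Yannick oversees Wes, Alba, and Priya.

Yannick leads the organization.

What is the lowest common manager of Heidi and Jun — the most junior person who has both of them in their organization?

Yannick

Heidi's chain of managers is Rosa, Orla, Nadia, Priya, Yannick. Jun's chain of managers is Valeria, Vera, Wes, Yannick. The first manager that appears in both chains is Yannick.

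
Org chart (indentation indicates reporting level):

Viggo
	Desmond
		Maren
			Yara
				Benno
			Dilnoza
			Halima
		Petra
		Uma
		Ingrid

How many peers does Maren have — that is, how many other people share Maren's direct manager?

3

Maren reports to Desmond. Desmond's other direct reports are Petra, Uma, Ingrid — 3 peers.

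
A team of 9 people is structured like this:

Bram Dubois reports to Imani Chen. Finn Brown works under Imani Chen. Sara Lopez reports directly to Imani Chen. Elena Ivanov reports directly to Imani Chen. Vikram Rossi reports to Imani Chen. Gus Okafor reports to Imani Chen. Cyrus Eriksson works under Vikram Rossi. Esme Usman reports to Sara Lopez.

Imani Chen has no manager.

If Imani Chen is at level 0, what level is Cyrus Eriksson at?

Chain from Cyrus Eriksson up to Imani Chen: Cyrus Eriksson → Vikram Rossi → Imani Chen. That is 2 steps up, so Cyrus Eriksson is 2 levels below Imani Chen.

2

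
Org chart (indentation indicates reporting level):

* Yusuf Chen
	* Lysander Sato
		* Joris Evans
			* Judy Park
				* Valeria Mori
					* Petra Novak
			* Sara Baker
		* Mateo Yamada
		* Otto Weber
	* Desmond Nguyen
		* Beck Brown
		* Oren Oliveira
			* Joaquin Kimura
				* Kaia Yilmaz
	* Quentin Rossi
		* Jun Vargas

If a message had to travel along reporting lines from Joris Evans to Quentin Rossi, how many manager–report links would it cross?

Joris Evans is 2 levels below Yusuf Chen, and Quentin Rossi is 1 level below Yusuf Chen (their lowest common manager). The shortest path runs up from Joris Evans to Yusuf Chen and back down to Quentin Rossi: 2 + 1 = 3 links.

3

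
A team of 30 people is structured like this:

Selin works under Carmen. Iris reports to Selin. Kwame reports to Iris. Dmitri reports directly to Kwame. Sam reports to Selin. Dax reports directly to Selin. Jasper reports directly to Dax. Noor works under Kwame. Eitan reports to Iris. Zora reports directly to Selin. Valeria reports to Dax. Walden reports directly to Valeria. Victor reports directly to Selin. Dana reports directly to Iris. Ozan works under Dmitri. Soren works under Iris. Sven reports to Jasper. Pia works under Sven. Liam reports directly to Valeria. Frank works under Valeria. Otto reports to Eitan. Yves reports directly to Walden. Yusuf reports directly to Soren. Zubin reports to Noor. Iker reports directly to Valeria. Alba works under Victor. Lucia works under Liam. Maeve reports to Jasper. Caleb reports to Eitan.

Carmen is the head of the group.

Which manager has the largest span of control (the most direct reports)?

Direct-report counts: Carmen has 1; Selin has 5; Victor has 1; Dax has 2; Valeria has 4; Liam has 1; Walden has 1; Jasper has 2; Sven has 1; Iris has 4; Soren has 1; Eitan has 2; Kwame has 2; Noor has 1; Dmitri has 1. The largest is 5, held by Selin.

Selin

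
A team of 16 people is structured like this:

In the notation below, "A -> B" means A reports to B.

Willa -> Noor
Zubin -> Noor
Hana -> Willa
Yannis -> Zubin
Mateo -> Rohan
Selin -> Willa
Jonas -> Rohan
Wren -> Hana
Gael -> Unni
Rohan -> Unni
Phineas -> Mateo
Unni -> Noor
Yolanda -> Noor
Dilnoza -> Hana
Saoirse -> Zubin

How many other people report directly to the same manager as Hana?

1

Hana reports to Willa. Willa's other direct reports are Selin — 1 peer.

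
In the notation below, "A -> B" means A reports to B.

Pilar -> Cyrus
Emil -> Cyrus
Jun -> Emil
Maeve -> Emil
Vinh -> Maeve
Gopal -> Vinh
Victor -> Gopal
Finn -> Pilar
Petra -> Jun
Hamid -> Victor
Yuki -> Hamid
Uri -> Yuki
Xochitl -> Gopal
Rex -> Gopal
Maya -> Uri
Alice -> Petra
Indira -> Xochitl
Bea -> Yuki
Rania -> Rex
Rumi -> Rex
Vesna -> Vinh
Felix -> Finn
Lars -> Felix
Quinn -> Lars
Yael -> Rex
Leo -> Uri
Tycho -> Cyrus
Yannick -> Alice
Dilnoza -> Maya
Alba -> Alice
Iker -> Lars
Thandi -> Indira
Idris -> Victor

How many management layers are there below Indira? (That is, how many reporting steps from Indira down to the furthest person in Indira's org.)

The longest chain under Indira runs Indira → Thandi, which is 1 level below Indira.

1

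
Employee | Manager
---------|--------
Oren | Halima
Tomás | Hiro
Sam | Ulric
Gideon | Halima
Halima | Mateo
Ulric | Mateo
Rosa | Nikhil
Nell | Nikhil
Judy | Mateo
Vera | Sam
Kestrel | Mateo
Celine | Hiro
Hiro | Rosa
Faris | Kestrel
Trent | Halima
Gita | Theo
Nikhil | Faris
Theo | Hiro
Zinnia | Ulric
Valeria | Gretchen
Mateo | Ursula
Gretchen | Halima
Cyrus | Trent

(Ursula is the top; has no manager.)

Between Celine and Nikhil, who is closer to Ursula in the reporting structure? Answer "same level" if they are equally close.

Nikhil

Celine is 7 levels below Ursula; Nikhil is 4. Nikhil is higher.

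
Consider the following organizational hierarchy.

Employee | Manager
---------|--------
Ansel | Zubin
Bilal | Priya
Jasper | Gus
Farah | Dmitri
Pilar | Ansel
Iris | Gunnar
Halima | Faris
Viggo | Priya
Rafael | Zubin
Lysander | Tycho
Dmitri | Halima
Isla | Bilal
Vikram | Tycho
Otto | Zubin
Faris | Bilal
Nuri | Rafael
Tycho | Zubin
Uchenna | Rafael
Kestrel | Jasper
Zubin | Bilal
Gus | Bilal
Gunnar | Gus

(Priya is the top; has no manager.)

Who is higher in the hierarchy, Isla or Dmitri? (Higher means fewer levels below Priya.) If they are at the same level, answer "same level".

Isla

Isla is 2 levels below Priya; Dmitri is 4. Isla is higher.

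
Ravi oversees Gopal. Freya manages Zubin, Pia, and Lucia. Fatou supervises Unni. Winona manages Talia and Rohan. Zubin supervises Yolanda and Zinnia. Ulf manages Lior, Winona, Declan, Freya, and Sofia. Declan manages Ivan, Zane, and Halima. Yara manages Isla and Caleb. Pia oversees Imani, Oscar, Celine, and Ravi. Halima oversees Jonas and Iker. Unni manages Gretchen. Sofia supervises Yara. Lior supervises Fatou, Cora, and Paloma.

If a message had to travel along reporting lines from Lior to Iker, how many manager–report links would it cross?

Lior is 1 level below Ulf, and Iker is 3 levels below Ulf (their lowest common manager). The shortest path runs up from Lior to Ulf and back down to Iker: 1 + 3 = 4 links.

4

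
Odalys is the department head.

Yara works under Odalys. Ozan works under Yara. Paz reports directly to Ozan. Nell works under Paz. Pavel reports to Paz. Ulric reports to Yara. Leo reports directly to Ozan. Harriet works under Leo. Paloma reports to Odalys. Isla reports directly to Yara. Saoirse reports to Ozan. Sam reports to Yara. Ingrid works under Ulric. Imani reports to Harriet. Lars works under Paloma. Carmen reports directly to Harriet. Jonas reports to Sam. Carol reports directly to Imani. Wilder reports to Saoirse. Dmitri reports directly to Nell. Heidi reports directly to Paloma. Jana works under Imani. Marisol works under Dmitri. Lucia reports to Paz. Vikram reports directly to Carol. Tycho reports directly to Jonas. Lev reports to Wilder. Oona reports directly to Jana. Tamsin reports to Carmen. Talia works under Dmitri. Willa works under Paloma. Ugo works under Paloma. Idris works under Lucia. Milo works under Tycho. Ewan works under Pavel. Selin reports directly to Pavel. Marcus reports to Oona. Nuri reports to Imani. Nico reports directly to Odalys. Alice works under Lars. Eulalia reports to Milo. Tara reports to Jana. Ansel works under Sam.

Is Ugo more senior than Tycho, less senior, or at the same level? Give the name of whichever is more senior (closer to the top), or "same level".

Ugo is 2 levels below Odalys; Tycho is 4. Ugo is higher.

Ugo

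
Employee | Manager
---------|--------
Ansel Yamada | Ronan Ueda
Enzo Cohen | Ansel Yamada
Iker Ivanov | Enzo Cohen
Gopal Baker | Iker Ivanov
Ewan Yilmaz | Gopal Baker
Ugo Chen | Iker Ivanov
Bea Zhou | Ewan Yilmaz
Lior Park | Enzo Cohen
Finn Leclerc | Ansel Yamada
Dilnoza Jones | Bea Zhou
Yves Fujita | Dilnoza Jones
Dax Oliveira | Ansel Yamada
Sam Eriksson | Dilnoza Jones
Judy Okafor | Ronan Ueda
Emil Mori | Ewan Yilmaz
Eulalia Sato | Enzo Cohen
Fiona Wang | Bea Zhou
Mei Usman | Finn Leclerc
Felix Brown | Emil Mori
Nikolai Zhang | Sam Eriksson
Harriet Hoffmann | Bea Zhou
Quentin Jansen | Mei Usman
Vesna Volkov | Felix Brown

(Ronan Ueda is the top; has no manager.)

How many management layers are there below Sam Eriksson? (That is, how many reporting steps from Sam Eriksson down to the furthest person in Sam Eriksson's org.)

1

The longest chain under Sam Eriksson runs Sam Eriksson → Nikolai Zhang, which is 1 level below Sam Eriksson.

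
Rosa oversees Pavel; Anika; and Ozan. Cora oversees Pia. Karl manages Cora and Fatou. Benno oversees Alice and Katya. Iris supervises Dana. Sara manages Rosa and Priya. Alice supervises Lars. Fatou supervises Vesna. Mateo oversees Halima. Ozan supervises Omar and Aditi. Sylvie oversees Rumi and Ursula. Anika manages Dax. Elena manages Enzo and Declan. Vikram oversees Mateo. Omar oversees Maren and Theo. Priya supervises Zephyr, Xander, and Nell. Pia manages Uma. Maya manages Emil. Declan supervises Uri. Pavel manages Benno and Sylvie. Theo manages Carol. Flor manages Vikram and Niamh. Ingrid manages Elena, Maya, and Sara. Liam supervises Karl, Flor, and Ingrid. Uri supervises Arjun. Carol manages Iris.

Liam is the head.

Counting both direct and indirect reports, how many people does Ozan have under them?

Ozan directly manages Omar, Aditi. Under Omar: Theo, Carol, Iris, Dana, Maren (5). Aditi has no reports. So Ozan's organization is 2 direct reports plus everyone under them: 6 + 1 = 7.

7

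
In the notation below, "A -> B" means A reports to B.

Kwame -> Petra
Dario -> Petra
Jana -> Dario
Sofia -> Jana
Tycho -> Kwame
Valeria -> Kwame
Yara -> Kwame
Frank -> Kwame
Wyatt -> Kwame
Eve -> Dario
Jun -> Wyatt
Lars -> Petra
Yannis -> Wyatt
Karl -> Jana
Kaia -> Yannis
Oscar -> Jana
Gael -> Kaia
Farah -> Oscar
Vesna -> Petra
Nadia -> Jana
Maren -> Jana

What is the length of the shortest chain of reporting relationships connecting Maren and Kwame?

4

Maren is 3 levels below Petra, and Kwame is 1 level below Petra (their lowest common manager). The shortest path runs up from Maren to Petra and back down to Kwame: 3 + 1 = 4 links.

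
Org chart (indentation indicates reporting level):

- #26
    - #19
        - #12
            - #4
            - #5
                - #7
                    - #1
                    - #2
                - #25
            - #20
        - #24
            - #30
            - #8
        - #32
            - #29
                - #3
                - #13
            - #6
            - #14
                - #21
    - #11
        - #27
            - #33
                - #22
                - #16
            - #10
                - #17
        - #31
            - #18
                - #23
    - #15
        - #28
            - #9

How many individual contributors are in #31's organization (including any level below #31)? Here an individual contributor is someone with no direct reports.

1

The only person in #31's organization with no one reporting to them is #23. That is 1.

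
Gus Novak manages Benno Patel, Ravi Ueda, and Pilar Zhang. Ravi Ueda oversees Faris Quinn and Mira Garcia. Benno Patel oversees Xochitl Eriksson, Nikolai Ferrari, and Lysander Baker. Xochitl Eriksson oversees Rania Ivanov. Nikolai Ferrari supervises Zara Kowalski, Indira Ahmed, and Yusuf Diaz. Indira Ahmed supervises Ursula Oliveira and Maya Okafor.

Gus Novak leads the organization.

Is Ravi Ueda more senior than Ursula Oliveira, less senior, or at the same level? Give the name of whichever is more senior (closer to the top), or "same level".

Ravi Ueda is 1 level below Gus Novak; Ursula Oliveira is 4. Ravi Ueda is higher.

Ravi Ueda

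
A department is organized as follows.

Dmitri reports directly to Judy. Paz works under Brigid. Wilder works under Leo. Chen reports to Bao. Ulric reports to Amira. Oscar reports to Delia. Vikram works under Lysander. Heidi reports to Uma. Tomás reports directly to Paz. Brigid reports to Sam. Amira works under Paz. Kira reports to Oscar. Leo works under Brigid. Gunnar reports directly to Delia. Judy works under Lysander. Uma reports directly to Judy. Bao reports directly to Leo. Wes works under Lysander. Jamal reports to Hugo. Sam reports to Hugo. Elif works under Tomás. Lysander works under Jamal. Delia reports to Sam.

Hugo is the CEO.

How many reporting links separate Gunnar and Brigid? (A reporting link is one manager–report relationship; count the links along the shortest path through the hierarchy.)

Gunnar is 2 levels below Sam, and Brigid is 1 level below Sam (their lowest common manager). The shortest path runs up from Gunnar to Sam and back down to Brigid: 2 + 1 = 3 links.

3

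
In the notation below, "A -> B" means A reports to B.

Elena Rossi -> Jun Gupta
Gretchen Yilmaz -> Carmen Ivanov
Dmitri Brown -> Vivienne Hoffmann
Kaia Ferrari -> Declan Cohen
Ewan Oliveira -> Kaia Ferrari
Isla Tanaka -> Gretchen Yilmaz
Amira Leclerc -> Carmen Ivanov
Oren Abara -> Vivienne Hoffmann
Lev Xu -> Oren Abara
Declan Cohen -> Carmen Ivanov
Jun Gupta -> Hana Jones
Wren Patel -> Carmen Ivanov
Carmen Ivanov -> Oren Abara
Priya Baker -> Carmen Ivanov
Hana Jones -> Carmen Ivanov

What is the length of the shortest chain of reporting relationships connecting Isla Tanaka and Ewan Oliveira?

Isla Tanaka is 2 levels below Carmen Ivanov, and Ewan Oliveira is 3 levels below Carmen Ivanov (their lowest common manager). The shortest path runs up from Isla Tanaka to Carmen Ivanov and back down to Ewan Oliveira: 2 + 3 = 5 links.

5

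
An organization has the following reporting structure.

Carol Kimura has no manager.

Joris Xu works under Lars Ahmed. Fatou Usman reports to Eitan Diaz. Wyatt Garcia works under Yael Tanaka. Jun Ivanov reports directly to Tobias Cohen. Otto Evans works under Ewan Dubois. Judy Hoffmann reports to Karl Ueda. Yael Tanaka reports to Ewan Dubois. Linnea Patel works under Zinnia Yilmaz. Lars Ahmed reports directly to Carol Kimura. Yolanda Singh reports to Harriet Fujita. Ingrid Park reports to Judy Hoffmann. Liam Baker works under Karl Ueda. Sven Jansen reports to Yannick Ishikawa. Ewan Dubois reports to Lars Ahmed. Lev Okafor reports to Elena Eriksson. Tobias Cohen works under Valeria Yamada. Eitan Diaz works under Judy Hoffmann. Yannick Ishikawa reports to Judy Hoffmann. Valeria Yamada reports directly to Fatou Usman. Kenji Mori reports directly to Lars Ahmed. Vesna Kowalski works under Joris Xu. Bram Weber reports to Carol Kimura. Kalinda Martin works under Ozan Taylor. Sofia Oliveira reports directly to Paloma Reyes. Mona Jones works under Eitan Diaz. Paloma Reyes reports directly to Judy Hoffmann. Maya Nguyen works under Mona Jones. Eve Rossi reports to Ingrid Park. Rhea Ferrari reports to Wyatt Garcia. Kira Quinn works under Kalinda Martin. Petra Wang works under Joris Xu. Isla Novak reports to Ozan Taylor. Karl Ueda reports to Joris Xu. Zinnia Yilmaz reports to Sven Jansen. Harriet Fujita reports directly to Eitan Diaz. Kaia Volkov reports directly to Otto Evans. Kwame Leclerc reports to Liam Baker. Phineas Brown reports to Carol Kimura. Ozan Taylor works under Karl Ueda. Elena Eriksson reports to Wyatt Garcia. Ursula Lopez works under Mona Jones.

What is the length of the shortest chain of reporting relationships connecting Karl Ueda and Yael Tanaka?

4

Karl Ueda is 2 levels below Lars Ahmed, and Yael Tanaka is 2 levels below Lars Ahmed (their lowest common manager). The shortest path runs up from Karl Ueda to Lars Ahmed and back down to Yael Tanaka: 2 + 2 = 4 links.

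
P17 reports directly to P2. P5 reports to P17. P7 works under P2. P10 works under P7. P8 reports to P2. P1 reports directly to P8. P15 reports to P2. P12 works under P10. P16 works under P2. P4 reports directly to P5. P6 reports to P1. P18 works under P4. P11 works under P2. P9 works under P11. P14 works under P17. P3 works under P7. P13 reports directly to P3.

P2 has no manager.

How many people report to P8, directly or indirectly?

P8 directly manages P1. Under P1: P6 (1). That's 2 in total.

2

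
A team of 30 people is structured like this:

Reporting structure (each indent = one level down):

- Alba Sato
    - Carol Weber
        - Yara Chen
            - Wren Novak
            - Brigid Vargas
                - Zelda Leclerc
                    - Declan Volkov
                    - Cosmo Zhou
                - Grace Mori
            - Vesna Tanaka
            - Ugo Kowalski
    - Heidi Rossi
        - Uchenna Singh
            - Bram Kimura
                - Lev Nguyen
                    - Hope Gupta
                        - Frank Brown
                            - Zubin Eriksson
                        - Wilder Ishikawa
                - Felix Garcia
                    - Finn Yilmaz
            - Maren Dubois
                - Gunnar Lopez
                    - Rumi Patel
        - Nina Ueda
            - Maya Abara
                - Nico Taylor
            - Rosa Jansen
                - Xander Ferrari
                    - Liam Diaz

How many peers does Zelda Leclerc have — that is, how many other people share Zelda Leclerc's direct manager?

1

Zelda Leclerc reports to Brigid Vargas. Brigid Vargas's other direct reports are Grace Mori — 1 peer.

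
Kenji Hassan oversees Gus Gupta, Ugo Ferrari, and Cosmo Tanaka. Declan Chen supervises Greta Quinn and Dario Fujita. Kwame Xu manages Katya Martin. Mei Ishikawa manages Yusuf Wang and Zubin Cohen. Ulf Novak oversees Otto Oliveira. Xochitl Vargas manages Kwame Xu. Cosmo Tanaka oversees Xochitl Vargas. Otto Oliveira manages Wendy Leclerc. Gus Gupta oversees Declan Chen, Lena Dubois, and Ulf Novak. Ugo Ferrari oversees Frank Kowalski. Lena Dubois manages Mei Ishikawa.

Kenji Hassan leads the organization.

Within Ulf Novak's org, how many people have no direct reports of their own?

The only person in Ulf Novak's organization with no one reporting to them is Wendy Leclerc. That is 1.

1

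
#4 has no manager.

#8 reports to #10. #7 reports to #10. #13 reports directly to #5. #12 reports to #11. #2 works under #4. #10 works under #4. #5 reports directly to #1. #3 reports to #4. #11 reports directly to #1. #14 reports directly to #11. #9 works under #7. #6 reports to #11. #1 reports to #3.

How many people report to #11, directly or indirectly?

3

#11 directly manages #12, #6, #14. #12 has no reports. #6 has no reports. #14 has no reports. So #11's organization is 3 direct reports plus everyone under them: 1 + 1 + 1 = 3.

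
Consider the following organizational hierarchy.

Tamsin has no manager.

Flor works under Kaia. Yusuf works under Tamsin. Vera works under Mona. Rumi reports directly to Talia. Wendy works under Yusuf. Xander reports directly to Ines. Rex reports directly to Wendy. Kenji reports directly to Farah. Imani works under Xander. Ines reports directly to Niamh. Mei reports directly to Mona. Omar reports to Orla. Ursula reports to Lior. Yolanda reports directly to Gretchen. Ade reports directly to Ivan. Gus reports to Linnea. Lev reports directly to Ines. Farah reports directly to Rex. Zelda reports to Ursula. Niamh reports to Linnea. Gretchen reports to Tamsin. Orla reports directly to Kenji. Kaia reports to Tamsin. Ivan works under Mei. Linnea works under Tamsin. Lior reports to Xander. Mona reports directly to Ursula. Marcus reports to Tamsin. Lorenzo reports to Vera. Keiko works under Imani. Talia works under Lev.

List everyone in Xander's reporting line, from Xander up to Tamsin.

Xander -> Ines -> Niamh -> Linnea -> Tamsin

Xander reports to Ines. Ines reports to Niamh. Niamh reports to Linnea. Linnea reports to Tamsin. Tamsin is at the top.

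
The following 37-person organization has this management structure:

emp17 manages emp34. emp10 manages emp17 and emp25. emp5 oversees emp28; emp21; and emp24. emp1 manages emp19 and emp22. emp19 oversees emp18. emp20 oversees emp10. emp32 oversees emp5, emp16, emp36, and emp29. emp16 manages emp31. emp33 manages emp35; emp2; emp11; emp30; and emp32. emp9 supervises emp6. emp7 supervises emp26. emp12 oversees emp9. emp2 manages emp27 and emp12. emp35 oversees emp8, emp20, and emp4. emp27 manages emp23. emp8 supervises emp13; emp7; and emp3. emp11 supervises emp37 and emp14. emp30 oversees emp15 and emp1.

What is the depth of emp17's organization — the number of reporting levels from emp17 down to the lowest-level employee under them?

1

The longest chain under emp17 runs emp17 → emp34, which is 1 level below emp17.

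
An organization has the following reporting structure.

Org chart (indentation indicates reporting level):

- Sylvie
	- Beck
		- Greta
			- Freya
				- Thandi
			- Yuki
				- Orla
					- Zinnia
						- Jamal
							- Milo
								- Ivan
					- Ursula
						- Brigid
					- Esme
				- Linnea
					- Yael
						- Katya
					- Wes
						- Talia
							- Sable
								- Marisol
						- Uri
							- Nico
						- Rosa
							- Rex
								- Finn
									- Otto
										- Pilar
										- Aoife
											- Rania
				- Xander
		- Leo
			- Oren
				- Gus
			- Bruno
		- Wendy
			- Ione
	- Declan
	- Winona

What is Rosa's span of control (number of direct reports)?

1

Rosa directly manages Rex. That is 1 direct report.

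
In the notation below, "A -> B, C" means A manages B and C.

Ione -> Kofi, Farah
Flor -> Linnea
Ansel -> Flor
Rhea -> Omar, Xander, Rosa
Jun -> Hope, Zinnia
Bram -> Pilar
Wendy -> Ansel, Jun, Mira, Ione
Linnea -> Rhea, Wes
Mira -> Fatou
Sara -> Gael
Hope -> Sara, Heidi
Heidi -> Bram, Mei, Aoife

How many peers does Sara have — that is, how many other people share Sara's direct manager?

Sara reports to Hope. Hope's other direct reports are Heidi — 1 peer.

1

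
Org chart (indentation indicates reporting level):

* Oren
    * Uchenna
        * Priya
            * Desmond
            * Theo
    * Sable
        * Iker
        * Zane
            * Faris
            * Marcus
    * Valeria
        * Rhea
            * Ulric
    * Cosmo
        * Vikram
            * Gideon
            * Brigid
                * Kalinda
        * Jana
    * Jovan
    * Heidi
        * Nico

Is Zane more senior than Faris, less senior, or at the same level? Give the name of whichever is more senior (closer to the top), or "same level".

Zane is 2 levels below Oren; Faris is 3. Zane is higher.

Zane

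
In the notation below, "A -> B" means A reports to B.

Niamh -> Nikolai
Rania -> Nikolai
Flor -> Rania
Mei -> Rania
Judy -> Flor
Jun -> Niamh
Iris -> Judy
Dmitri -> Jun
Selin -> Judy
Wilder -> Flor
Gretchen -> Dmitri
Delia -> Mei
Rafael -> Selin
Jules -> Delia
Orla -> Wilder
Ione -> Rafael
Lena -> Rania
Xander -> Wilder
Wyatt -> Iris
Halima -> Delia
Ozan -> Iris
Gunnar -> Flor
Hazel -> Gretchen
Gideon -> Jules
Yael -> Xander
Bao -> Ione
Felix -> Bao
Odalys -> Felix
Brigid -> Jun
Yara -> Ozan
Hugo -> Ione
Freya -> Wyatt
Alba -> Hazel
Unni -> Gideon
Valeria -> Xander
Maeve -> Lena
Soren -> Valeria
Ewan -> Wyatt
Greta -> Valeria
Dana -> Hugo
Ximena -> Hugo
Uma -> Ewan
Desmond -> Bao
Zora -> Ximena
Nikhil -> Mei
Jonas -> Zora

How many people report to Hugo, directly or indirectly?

Hugo directly manages Dana, Ximena. Dana has no reports. Under Ximena: Zora, Jonas (2). So Hugo's organization is 2 direct reports plus everyone under them: 1 + 3 = 4.

4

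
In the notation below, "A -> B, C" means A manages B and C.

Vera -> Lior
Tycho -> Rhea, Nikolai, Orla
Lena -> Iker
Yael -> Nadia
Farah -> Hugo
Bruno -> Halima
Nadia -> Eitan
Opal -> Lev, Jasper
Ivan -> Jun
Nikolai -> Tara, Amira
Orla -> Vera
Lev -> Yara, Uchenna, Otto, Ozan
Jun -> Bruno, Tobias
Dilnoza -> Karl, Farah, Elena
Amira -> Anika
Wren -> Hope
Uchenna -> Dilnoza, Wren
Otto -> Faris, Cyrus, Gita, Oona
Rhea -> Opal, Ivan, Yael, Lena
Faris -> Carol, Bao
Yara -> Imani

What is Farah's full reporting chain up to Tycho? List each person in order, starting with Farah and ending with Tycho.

Farah reports to Dilnoza. Dilnoza reports to Uchenna. Uchenna reports to Lev. Lev reports to Opal. Opal reports to Rhea. Rhea reports to Tycho. Tycho is at the top.

Farah -> Dilnoza -> Uchenna -> Lev -> Opal -> Rhea -> Tycho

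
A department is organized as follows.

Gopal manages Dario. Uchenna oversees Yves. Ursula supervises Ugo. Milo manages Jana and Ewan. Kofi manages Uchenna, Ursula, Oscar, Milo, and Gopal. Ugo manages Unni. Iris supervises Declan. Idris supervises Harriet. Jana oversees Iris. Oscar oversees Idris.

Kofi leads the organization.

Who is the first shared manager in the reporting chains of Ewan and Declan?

Ewan's chain of managers is Milo, Kofi. Declan's chain of managers is Iris, Jana, Milo, Kofi. The first manager that appears in both chains is Milo.

Milo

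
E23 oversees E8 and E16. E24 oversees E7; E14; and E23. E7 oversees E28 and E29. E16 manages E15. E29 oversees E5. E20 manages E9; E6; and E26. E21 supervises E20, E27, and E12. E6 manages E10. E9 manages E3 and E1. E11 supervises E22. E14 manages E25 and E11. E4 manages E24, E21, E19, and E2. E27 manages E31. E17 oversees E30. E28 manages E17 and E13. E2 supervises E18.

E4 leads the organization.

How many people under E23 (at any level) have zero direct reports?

2

The people in E23's organization with no one reporting to them are E15, E8. That is 2.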